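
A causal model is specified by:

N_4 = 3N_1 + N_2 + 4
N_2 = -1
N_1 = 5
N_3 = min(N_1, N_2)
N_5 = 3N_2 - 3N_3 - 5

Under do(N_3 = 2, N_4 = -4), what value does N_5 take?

Setting N_3 = 2, N_4 = -4 by intervention discards those variables' equations.
N_5 = 3N_2 - 3N_3 - 5  [with N_2=-1, N_3=2]  = -14

-14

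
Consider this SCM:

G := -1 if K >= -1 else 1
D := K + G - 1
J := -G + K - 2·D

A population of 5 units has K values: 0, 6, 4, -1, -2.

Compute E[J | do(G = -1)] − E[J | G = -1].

Under do(G=-1), G's equation is replaced by G=-1 for every unit. Per-unit J: 5, -1, 1, 6, 7. Mean = 3.6.
Observing G=-1 restricts to units where G's equation naturally yields -1: K ∈ {0, 6, 4, -1}. In that subpopulation J = 5, -1, 1, 6, mean 2.75.
Difference = 3.6 − 2.75 = 0.85.

0.85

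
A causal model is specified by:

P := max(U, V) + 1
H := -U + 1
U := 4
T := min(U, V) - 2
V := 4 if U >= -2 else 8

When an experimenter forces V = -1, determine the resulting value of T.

The intervention breaks the incoming arrows to V: V := 4 if U >= -2 else 8 no longer applies, and V = -1.
T = min(U, V) - 2  [with U=4, V=-1]  = -3

-3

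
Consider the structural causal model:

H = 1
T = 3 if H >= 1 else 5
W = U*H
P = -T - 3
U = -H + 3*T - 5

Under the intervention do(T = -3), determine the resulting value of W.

-15

Under do(T=-3), the mechanism T = 3 if H >= 1 else 5 is discarded; T is fixed at -3.
U = -H + 3*T - 5  [with H=1, T=-3]  = -15
W = U*H  [with U=-15, H=1]  = -15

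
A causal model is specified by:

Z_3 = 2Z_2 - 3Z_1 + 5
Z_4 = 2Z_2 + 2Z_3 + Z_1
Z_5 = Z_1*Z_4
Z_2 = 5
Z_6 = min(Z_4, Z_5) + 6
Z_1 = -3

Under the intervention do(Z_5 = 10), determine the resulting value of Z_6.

16

The intervention breaks the incoming arrows to Z_5: Z_5 = Z_1*Z_4 no longer applies, and Z_5 = 10.
Z_3 = 2Z_2 - 3Z_1 + 5  [with Z_2=5, Z_1=-3]  = 24
Z_4 = 2Z_2 + 2Z_3 + Z_1  [with Z_2=5, Z_3=24, Z_1=-3]  = 55
Z_6 = min(Z_4, Z_5) + 6  [with Z_4=55, Z_5=10]  = 16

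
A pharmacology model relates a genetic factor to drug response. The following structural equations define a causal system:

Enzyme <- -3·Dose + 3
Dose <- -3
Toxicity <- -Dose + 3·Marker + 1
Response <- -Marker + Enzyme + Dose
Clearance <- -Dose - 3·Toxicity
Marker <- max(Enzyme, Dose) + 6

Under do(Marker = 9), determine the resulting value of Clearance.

The intervention breaks the incoming arrows to Marker: Marker <- max(Enzyme, Dose) + 6 no longer applies, and Marker = 9.
Toxicity = -Dose + 3·Marker + 1  [with Dose=-3, Marker=9]  = 31
Clearance = -Dose - 3·Toxicity  [with Dose=-3, Toxicity=31]  = -90

-90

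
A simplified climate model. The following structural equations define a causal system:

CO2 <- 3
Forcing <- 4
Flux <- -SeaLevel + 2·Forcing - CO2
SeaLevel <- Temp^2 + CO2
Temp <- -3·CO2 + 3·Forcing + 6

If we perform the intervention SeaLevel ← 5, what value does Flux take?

0

Intervening sets SeaLevel = 5 and removes its equation (SeaLevel <- Temp^2 + CO2).
Flux = -SeaLevel + 2·Forcing - CO2  [with SeaLevel=5, Forcing=4, CO2=3]  = 0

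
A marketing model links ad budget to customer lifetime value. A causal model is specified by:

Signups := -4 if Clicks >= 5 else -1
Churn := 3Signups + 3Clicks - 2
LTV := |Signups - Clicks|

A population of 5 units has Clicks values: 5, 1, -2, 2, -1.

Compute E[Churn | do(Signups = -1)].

-2

do(Signups=-1) breaks Signups's dependence on Clicks. With Signups=-1 fixed, Churn across the units is 10, -2, -11, 1, -8, mean -2.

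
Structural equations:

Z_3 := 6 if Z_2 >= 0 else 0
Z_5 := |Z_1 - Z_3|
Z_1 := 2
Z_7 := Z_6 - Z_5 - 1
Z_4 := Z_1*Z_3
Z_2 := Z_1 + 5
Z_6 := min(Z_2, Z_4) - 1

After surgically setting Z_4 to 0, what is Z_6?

-1

Under do(Z_4=0), the mechanism Z_4 := Z_1*Z_3 is discarded; Z_4 is fixed at 0.
Z_2 = Z_1 + 5  [with Z_1=2]  = 7
Z_6 = min(Z_2, Z_4) - 1  [with Z_2=7, Z_4=0]  = -1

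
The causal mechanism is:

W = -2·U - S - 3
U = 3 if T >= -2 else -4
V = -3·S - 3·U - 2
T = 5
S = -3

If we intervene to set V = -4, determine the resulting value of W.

The intervention breaks the incoming arrows to V: V = -3·S - 3·U - 2 no longer applies, and V = -4.
Since W is not a descendant of the intervened variable, it is unaffected.
U = 3 if T >= -2 else -4  [with T=5]  = 3
W = -2·U - S - 3  [with U=3, S=-3]  = -6

-6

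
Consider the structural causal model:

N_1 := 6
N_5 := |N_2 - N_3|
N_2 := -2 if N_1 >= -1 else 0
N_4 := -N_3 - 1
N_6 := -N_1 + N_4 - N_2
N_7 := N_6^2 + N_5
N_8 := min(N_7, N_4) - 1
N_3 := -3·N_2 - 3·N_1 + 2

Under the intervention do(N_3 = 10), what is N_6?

-15

The intervention breaks the incoming arrows to N_3: N_3 := -3·N_2 - 3·N_1 + 2 no longer applies, and N_3 = 10.
N_2 = -2 if N_1 >= -1 else 0  [with N_1=6]  = -2
N_4 = -N_3 - 1  [with N_3=10]  = -11
N_6 = -N_1 + N_4 - N_2  [with N_1=6, N_4=-11, N_2=-2]  = -15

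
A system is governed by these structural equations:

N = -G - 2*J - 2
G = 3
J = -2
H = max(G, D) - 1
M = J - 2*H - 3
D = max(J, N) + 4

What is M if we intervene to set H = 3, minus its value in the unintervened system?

The intervention breaks the incoming arrows to H: H = max(G, D) - 1 no longer applies, and H = 3.
M = J - 2*H - 3  [with J=-2, H=3]  = -11
Without intervention: N = -G - 2*J - 2  [with G=3, J=-2]  = -1; D = max(J, N) + 4  [with J=-2, N=-1]  = 3; H = max(G, D) - 1  [with G=3, D=3]  = 2; M = J - 2*H - 3  [with J=-2, H=2]  = -9.
Change = -11 − (-9) = -2.

-2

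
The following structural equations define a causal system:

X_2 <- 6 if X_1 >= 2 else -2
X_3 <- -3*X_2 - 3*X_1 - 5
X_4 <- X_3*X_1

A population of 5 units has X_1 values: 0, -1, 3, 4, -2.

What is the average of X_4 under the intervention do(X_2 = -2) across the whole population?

-17.2

Under do(X_2=-2), X_2's equation is replaced by X_2=-2 for every unit. Per-unit X_4: 0, -4, -24, -44, -14. Mean = -17.2.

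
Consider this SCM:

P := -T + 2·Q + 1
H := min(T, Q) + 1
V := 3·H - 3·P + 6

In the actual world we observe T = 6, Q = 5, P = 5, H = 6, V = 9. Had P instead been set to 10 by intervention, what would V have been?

do(P=10) replaces the equation P := -T + 2·Q + 1 with the constant P = 10.
H = min(T, Q) + 1  [with T=6, Q=5]  = 6
V = 3·H - 3·P + 6  [with H=6, P=10]  = -6

-6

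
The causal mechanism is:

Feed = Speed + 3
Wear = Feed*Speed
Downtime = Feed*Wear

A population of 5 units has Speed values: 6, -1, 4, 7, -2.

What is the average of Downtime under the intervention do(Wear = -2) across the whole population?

-11.6

Under do(Wear=-2), Wear's equation is replaced by Wear=-2 for every unit. Per-unit Downtime: -18, -4, -14, -20, -2. Mean = -11.6.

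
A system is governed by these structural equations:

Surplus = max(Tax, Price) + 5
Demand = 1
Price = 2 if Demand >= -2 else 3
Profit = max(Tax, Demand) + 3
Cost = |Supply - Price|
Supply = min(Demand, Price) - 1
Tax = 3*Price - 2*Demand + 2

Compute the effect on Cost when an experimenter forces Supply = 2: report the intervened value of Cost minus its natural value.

-2

The intervention breaks the incoming arrows to Supply: Supply = min(Demand, Price) - 1 no longer applies, and Supply = 2.
Price = 2 if Demand >= -2 else 3  [with Demand=1]  = 2
Cost = |Supply - Price|  [with Supply=2, Price=2]  = 0
Without intervention: Price = 2 if Demand >= -2 else 3  [with Demand=1]  = 2; Supply = min(Demand, Price) - 1  [with Demand=1, Price=2]  = 0; Cost = |Supply - Price|  [with Supply=0, Price=2]  = 2.
Change = 0 − 2 = -2.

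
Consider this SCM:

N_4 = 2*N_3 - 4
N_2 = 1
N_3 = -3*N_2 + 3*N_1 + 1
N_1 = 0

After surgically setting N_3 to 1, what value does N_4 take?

-2

The intervention breaks the incoming arrows to N_3: N_3 = -3*N_2 + 3*N_1 + 1 no longer applies, and N_3 = 1.
N_4 = 2*N_3 - 4  [with N_3=1]  = -2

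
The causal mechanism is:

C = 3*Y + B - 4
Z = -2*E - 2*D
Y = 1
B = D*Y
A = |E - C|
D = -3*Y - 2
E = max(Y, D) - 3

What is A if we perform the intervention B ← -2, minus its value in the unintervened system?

-3

The intervention breaks the incoming arrows to B: B = D*Y no longer applies, and B = -2.
D = -3*Y - 2  [with Y=1]  = -5
E = max(Y, D) - 3  [with Y=1, D=-5]  = -2
C = 3*Y + B - 4  [with Y=1, B=-2]  = -3
A = |E - C|  [with E=-2, C=-3]  = 1
Without intervention: D = -3*Y - 2  [with Y=1]  = -5; B = D*Y  [with D=-5, Y=1]  = -5; E = max(Y, D) - 3  [with Y=1, D=-5]  = -2; C = 3*Y + B - 4  [with Y=1, B=-5]  = -6; A = |E - C|  [with E=-2, C=-6]  = 4.
Change = 1 − 4 = -3.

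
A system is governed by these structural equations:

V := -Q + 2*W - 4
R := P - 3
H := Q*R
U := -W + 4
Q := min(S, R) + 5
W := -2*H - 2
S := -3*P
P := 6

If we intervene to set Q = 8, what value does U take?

do(Q=8) replaces the equation Q := min(S, R) + 5 with the constant Q = 8.
R = P - 3  [with P=6]  = 3
H = Q*R  [with Q=8, R=3]  = 24
W = -2*H - 2  [with H=24]  = -50
U = -W + 4  [with W=-50]  = 54

54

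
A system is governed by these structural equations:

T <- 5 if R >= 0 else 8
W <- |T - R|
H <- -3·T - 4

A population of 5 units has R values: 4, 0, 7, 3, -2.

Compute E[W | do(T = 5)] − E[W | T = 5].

do(T=5) breaks T's dependence on R. With T=5 fixed, W across the units is 1, 5, 2, 2, 7, mean 3.4.
E[W|T=5] averages over only the 4 units with T=5 (R = 4, 0, 7, 3): W = 1, 5, 2, 2, mean 2.5.
Difference = 3.4 − 2.5 = 0.9.

0.9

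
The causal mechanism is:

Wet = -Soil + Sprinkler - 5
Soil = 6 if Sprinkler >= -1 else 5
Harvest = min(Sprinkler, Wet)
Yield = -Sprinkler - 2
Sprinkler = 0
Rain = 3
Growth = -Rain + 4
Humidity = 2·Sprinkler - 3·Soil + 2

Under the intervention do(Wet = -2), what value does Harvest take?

-2

do(Wet=-2) replaces the equation Wet = -Soil + Sprinkler - 5 with the constant Wet = -2.
Harvest = min(Sprinkler, Wet)  [with Sprinkler=0, Wet=-2]  = -2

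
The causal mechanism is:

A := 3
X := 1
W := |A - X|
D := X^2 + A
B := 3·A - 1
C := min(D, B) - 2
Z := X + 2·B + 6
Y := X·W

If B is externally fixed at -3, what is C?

The intervention breaks the incoming arrows to B: B := 3·A - 1 no longer applies, and B = -3.
D = X^2 + A  [with X=1, A=3]  = 4
C = min(D, B) - 2  [with D=4, B=-3]  = -5

-5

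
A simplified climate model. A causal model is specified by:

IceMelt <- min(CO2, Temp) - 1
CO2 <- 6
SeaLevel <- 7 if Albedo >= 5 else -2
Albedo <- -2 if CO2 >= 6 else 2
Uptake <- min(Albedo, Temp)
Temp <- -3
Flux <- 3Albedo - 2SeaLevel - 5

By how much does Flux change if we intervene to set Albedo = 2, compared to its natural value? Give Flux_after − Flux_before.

12

Under do(Albedo=2), the mechanism Albedo <- -2 if CO2 >= 6 else 2 is discarded; Albedo is fixed at 2.
SeaLevel = 7 if Albedo >= 5 else -2  [with Albedo=2]  = -2
Flux = 3Albedo - 2SeaLevel - 5  [with Albedo=2, SeaLevel=-2]  = 5
Without intervention: Albedo = -2 if CO2 >= 6 else 2  [with CO2=6]  = -2; SeaLevel = 7 if Albedo >= 5 else -2  [with Albedo=-2]  = -2; Flux = 3Albedo - 2SeaLevel - 5  [with Albedo=-2, SeaLevel=-2]  = -7.
Change = 5 − (-7) = 12.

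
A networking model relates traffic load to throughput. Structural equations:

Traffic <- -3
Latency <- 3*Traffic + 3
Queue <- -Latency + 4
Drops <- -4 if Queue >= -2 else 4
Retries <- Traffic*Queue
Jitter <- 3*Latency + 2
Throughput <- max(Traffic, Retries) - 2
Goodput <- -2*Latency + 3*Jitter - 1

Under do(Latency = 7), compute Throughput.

Under do(Latency=7), the mechanism Latency <- 3*Traffic + 3 is discarded; Latency is fixed at 7.
Queue = -Latency + 4  [with Latency=7]  = -3
Retries = Traffic*Queue  [with Traffic=-3, Queue=-3]  = 9
Throughput = max(Traffic, Retries) - 2  [with Traffic=-3, Retries=9]  = 7

7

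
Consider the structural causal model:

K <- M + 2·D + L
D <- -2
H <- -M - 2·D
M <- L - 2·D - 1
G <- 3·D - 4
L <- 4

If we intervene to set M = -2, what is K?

The intervention breaks the incoming arrows to M: M <- L - 2·D - 1 no longer applies, and M = -2.
K = M + 2·D + L  [with M=-2, D=-2, L=4]  = -2

-2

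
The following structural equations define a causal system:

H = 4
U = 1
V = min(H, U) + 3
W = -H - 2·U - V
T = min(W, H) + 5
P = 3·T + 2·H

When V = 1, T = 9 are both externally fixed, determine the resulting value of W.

-7

The joint intervention fixes V = 1, T = 9, removing each variable's own equation.
W = -H - 2·U - V  [with H=4, U=1, V=1]  = -7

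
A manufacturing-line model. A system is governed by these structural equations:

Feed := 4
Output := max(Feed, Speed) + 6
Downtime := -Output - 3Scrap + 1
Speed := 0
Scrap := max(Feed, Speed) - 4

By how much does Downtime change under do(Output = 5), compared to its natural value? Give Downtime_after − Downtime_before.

5

Intervening sets Output = 5 and removes its equation (Output := max(Feed, Speed) + 6).
Scrap = max(Feed, Speed) - 4  [with Feed=4, Speed=0]  = 0
Downtime = -Output - 3Scrap + 1  [with Output=5, Scrap=0]  = -4
Without intervention: Scrap = max(Feed, Speed) - 4  [with Feed=4, Speed=0]  = 0; Output = max(Feed, Speed) + 6  [with Feed=4, Speed=0]  = 10; Downtime = -Output - 3Scrap + 1  [with Output=10, Scrap=0]  = -9.
Change = -4 − (-9) = 5.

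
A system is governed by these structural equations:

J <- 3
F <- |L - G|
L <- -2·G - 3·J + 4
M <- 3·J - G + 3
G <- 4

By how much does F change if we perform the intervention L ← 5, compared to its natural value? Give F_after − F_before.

-16

The intervention breaks the incoming arrows to L: L <- -2·G - 3·J + 4 no longer applies, and L = 5.
F = |L - G|  [with L=5, G=4]  = 1
Without intervention: L = -2·G - 3·J + 4  [with G=4, J=3]  = -13; F = |L - G|  [with L=-13, G=4]  = 17.
Change = 1 − 17 = -16.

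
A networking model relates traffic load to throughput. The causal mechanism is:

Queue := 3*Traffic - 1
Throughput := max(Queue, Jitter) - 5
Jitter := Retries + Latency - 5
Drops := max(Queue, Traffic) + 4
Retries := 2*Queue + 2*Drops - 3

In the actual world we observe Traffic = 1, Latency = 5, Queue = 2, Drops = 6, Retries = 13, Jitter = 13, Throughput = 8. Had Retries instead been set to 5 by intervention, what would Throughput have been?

Under do(Retries=5), the mechanism Retries := 2*Queue + 2*Drops - 3 is discarded; Retries is fixed at 5.
Queue = 3*Traffic - 1  [with Traffic=1]  = 2
Jitter = Retries + Latency - 5  [with Retries=5, Latency=5]  = 5
Throughput = max(Queue, Jitter) - 5  [with Queue=2, Jitter=5]  = 0

0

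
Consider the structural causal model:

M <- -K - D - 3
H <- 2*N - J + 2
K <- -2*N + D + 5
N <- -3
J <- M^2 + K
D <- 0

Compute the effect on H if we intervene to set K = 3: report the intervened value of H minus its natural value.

168

The intervention breaks the incoming arrows to K: K <- -2*N + D + 5 no longer applies, and K = 3.
M = -K - D - 3  [with K=3, D=0]  = -6
J = M^2 + K  [with M=-6, K=3]  = 39
H = 2*N - J + 2  [with N=-3, J=39]  = -43
Without intervention: K = -2*N + D + 5  [with N=-3, D=0]  = 11; M = -K - D - 3  [with K=11, D=0]  = -14; J = M^2 + K  [with M=-14, K=11]  = 207; H = 2*N - J + 2  [with N=-3, J=207]  = -211.
Change = -43 − (-211) = 168.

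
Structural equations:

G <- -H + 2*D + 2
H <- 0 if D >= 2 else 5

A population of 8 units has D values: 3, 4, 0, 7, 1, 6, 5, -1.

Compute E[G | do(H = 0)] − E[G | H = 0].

Under do(H=0), H's equation is replaced by H=0 for every unit. Per-unit G: 8, 10, 2, 16, 4, 14, 12, 0. Mean = 8.25.
E[G|H=0] averages over only the 5 units with H=0 (D = 3, 4, 7, 6, 5): G = 8, 10, 16, 14, 12, mean 12.
Difference = 8.25 − 12 = -3.75.

-3.75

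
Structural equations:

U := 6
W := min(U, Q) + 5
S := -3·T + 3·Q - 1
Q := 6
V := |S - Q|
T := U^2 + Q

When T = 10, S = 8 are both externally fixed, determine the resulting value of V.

2

Setting T = 10, S = 8 by intervention discards those variables' equations.
V = |S - Q|  [with S=8, Q=6]  = 2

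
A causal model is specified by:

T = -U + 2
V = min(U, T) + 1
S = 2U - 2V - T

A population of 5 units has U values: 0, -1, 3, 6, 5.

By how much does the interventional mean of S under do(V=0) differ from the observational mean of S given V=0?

Under do(V=0), V's equation is replaced by V=0 for every unit. Per-unit S: -2, -5, 7, 16, 13. Mean = 5.8.
Conditioning on V=0 selects the 2 unit(s) with U ∈ {-1, 3}. Their S values: -5, 7. Mean = 1.
Difference = 5.8 − 1 = 4.8.

4.8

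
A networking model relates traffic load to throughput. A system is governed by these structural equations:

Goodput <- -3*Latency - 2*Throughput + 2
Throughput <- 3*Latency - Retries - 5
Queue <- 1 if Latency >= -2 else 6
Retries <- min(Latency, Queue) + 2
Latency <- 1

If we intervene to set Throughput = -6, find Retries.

3

Under do(Throughput=-6), the mechanism Throughput <- 3*Latency - Retries - 5 is discarded; Throughput is fixed at -6.
Since Retries is not a descendant of the intervened variable, it is unaffected.
Queue = 1 if Latency >= -2 else 6  [with Latency=1]  = 1
Retries = min(Latency, Queue) + 2  [with Latency=1, Queue=1]  = 3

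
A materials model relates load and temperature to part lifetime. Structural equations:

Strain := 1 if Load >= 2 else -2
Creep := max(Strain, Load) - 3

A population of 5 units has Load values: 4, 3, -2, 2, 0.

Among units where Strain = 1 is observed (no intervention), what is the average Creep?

0

Conditioning on Strain=1 selects the 3 unit(s) with Load ∈ {4, 3, 2}. Their Creep values: 1, 0, -1. Mean = 0.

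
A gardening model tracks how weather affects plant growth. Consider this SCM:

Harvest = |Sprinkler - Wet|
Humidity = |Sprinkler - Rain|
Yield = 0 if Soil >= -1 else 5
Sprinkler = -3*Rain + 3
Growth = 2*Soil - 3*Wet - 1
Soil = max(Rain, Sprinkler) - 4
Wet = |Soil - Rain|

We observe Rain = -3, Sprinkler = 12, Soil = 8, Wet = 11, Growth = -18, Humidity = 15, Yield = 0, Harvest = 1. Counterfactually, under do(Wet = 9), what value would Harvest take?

3

do(Wet=9) replaces the equation Wet = |Soil - Rain| with the constant Wet = 9.
Sprinkler = -3*Rain + 3  [with Rain=-3]  = 12
Harvest = |Sprinkler - Wet|  [with Sprinkler=12, Wet=9]  = 3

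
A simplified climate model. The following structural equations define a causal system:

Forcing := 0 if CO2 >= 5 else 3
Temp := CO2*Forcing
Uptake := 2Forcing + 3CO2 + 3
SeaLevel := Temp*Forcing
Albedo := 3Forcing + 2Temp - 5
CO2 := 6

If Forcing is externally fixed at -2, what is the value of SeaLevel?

do(Forcing=-2) replaces the equation Forcing := 0 if CO2 >= 5 else 3 with the constant Forcing = -2.
Temp = CO2*Forcing  [with CO2=6, Forcing=-2]  = -12
SeaLevel = Temp*Forcing  [with Temp=-12, Forcing=-2]  = 24

24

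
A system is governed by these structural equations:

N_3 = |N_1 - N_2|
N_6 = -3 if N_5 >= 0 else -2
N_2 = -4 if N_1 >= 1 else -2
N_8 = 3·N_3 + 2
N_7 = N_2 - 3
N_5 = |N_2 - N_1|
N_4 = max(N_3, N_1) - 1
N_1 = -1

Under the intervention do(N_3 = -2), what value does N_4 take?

The intervention breaks the incoming arrows to N_3: N_3 = |N_1 - N_2| no longer applies, and N_3 = -2.
N_4 = max(N_3, N_1) - 1  [with N_3=-2, N_1=-1]  = -2

-2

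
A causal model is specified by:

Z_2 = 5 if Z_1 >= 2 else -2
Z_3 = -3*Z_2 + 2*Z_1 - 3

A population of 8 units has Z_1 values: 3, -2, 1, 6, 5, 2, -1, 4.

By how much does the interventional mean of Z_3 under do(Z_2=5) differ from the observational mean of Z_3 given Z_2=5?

-3.5

Every unit gets Z_2=5 under the intervention. Z_3 values become -12, -22, -16, -6, -8, -14, -20, -10; E[Z_3|do(Z_2=5)] = -13.5.
E[Z_3|Z_2=5] averages over only the 5 units with Z_2=5 (Z_1 = 3, 6, 5, 2, 4): Z_3 = -12, -6, -8, -14, -10, mean -10.
Difference = -13.5 − (-10) = -3.5.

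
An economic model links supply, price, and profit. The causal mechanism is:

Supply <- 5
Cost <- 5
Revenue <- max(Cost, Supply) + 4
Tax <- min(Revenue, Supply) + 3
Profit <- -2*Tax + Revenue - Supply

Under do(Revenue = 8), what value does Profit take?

do(Revenue=8) replaces the equation Revenue <- max(Cost, Supply) + 4 with the constant Revenue = 8.
Tax = min(Revenue, Supply) + 3  [with Revenue=8, Supply=5]  = 8
Profit = -2*Tax + Revenue - Supply  [with Tax=8, Revenue=8, Supply=5]  = -13

-13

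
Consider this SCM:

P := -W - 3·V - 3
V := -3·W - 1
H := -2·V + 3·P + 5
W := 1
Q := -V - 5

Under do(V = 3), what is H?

-40

Under do(V=3), the mechanism V := -3·W - 1 is discarded; V is fixed at 3.
P = -W - 3·V - 3  [with W=1, V=3]  = -13
H = -2·V + 3·P + 5  [with V=3, P=-13]  = -40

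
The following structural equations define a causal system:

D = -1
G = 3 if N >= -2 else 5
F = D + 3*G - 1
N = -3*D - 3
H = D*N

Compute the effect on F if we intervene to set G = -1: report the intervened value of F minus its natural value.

The intervention breaks the incoming arrows to G: G = 3 if N >= -2 else 5 no longer applies, and G = -1.
F = D + 3*G - 1  [with D=-1, G=-1]  = -5
Without intervention: N = -3*D - 3  [with D=-1]  = 0; G = 3 if N >= -2 else 5  [with N=0]  = 3; F = D + 3*G - 1  [with D=-1, G=3]  = 7.
Change = -5 − 7 = -12.

-12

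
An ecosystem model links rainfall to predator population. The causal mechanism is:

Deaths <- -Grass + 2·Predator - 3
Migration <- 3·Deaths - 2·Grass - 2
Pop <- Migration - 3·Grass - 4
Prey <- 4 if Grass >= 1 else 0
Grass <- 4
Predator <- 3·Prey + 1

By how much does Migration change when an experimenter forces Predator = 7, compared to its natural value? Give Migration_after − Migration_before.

do(Predator=7) replaces the equation Predator <- 3·Prey + 1 with the constant Predator = 7.
Deaths = -Grass + 2·Predator - 3  [with Grass=4, Predator=7]  = 7
Migration = 3·Deaths - 2·Grass - 2  [with Deaths=7, Grass=4]  = 11
Without intervention: Prey = 4 if Grass >= 1 else 0  [with Grass=4]  = 4; Predator = 3·Prey + 1  [with Prey=4]  = 13; Deaths = -Grass + 2·Predator - 3  [with Grass=4, Predator=13]  = 19; Migration = 3·Deaths - 2·Grass - 2  [with Deaths=19, Grass=4]  = 47.
Change = 11 − 47 = -36.

-36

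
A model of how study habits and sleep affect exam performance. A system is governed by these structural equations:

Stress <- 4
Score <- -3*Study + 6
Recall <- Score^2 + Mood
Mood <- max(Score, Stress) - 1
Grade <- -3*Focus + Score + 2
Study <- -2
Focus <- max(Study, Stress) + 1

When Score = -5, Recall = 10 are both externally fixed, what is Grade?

-18

Setting Score = -5, Recall = 10 by intervention discards those variables' equations.
Focus = max(Study, Stress) + 1  [with Study=-2, Stress=4]  = 5
Grade = -3*Focus + Score + 2  [with Focus=5, Score=-5]  = -18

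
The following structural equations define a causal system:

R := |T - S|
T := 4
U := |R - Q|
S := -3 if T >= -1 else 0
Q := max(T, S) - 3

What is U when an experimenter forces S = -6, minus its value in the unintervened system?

3

do(S=-6) replaces the equation S := -3 if T >= -1 else 0 with the constant S = -6.
Q = max(T, S) - 3  [with T=4, S=-6]  = 1
R = |T - S|  [with T=4, S=-6]  = 10
U = |R - Q|  [with R=10, Q=1]  = 9
Without intervention: S = -3 if T >= -1 else 0  [with T=4]  = -3; Q = max(T, S) - 3  [with T=4, S=-3]  = 1; R = |T - S|  [with T=4, S=-3]  = 7; U = |R - Q|  [with R=7, Q=1]  = 6.
Change = 9 − 6 = 3.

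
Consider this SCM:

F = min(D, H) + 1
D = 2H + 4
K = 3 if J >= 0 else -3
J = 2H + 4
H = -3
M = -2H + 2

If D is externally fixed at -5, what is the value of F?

-4

The intervention breaks the incoming arrows to D: D = 2H + 4 no longer applies, and D = -5.
F = min(D, H) + 1  [with D=-5, H=-3]  = -4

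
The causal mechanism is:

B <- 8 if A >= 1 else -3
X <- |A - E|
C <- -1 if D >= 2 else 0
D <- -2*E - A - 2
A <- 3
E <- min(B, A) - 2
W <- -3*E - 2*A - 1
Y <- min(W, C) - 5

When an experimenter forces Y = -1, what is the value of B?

Under do(Y=-1), the mechanism Y <- min(W, C) - 5 is discarded; Y is fixed at -1.
B is not downstream of the intervention, so its value is determined by the original equations.
B = 8 if A >= 1 else -3  [with A=3]  = 8

8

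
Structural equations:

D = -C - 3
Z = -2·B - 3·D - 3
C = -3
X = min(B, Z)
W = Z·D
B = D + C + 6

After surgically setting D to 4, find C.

Under do(D=4), the mechanism D = -C - 3 is discarded; D is fixed at 4.
C is not downstream of the intervention, so its value is determined by the original equations.

-3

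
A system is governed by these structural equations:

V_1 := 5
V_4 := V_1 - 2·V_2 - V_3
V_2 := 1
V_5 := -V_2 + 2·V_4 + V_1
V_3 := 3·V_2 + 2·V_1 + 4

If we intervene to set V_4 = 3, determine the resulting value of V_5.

Intervening sets V_4 = 3 and removes its equation (V_4 := V_1 - 2·V_2 - V_3).
V_5 = -V_2 + 2·V_4 + V_1  [with V_2=1, V_4=3, V_1=5]  = 10

10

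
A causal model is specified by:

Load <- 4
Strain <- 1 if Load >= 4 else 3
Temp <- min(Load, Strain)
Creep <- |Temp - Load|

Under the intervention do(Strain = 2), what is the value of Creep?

Under do(Strain=2), the mechanism Strain <- 1 if Load >= 4 else 3 is discarded; Strain is fixed at 2.
Temp = min(Load, Strain)  [with Load=4, Strain=2]  = 2
Creep = |Temp - Load|  [with Temp=2, Load=4]  = 2

2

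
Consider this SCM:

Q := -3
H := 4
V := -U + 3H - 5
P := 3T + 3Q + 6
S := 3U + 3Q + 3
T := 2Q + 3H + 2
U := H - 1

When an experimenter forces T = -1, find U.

do(T=-1) replaces the equation T := 2Q + 3H + 2 with the constant T = -1.
U is not downstream of the intervention, so its value is determined by the original equations.
U = H - 1  [with H=4]  = 3

3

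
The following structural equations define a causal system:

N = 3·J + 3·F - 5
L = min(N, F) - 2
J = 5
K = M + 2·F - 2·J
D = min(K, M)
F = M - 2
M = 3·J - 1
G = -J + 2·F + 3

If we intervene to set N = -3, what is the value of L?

-5

Under do(N=-3), the mechanism N = 3·J + 3·F - 5 is discarded; N is fixed at -3.
M = 3·J - 1  [with J=5]  = 14
F = M - 2  [with M=14]  = 12
L = min(N, F) - 2  [with N=-3, F=12]  = -5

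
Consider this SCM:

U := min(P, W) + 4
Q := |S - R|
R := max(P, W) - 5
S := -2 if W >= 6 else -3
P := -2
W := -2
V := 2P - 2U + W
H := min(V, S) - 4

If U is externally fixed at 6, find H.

-22

The intervention breaks the incoming arrows to U: U := min(P, W) + 4 no longer applies, and U = 6.
V = 2P - 2U + W  [with P=-2, U=6, W=-2]  = -18
S = -2 if W >= 6 else -3  [with W=-2]  = -3
H = min(V, S) - 4  [with V=-18, S=-3]  = -22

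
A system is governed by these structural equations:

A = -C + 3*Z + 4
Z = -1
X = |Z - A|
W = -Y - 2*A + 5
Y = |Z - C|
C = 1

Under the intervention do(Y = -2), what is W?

7

The intervention breaks the incoming arrows to Y: Y = |Z - C| no longer applies, and Y = -2.
A = -C + 3*Z + 4  [with C=1, Z=-1]  = 0
W = -Y - 2*A + 5  [with Y=-2, A=0]  = 7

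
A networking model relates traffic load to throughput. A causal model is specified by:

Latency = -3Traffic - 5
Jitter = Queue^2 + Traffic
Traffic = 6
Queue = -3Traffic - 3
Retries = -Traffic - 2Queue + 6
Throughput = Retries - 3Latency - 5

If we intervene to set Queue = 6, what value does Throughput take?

52

The intervention breaks the incoming arrows to Queue: Queue = -3Traffic - 3 no longer applies, and Queue = 6.
Latency = -3Traffic - 5  [with Traffic=6]  = -23
Retries = -Traffic - 2Queue + 6  [with Traffic=6, Queue=6]  = -12
Throughput = Retries - 3Latency - 5  [with Retries=-12, Latency=-23]  = 52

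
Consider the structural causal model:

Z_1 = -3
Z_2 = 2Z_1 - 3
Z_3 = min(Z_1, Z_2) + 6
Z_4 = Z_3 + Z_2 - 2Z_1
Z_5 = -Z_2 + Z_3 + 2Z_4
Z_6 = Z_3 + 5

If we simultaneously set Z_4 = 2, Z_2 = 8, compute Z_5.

-1

The joint intervention fixes Z_4 = 2, Z_2 = 8, removing each variable's own equation.
Z_3 = min(Z_1, Z_2) + 6  [with Z_1=-3, Z_2=8]  = 3
Z_5 = -Z_2 + Z_3 + 2Z_4  [with Z_2=8, Z_3=3, Z_4=2]  = -1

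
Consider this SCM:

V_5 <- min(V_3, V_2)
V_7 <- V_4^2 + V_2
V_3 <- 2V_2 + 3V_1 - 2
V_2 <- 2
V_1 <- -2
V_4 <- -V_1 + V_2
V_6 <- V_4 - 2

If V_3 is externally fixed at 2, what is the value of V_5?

do(V_3=2) replaces the equation V_3 <- 2V_2 + 3V_1 - 2 with the constant V_3 = 2.
V_5 = min(V_3, V_2)  [with V_3=2, V_2=2]  = 2

2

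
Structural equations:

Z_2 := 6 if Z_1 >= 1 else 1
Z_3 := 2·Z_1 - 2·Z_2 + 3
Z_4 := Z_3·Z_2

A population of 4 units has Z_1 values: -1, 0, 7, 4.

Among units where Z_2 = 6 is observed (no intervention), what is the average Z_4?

12

E[Z_4|Z_2=6] averages over only the 2 units with Z_2=6 (Z_1 = 7, 4): Z_4 = 30, -6, mean 12.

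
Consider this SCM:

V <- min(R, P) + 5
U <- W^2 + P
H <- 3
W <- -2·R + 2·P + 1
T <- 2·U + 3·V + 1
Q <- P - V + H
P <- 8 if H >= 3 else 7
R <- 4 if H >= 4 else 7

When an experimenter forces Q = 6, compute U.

Intervening sets Q = 6 and removes its equation (Q <- P - V + H).
No directed path runs from Q to U, so U keeps its natural value.
P = 8 if H >= 3 else 7  [with H=3]  = 8
R = 4 if H >= 4 else 7  [with H=3]  = 7
W = -2·R + 2·P + 1  [with R=7, P=8]  = 3
U = W^2 + P  [with W=3, P=8]  = 17

17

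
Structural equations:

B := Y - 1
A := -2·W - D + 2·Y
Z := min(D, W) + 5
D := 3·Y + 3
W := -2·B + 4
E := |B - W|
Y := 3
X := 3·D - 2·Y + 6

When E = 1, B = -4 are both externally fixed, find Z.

17

Setting E = 1, B = -4 by intervention discards those variables' equations.
W = -2·B + 4  [with B=-4]  = 12
D = 3·Y + 3  [with Y=3]  = 12
Z = min(D, W) + 5  [with D=12, W=12]  = 17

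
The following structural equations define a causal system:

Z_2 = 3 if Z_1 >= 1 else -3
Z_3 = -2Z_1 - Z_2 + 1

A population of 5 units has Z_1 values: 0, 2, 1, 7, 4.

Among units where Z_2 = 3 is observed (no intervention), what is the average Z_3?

E[Z_3|Z_2=3] averages over only the 4 units with Z_2=3 (Z_1 = 2, 1, 7, 4): Z_3 = -6, -4, -16, -10, mean -9.

-9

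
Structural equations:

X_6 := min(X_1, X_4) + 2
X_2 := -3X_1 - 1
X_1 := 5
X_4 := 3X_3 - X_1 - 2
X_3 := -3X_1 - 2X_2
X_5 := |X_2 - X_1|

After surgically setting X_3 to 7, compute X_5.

21

do(X_3=7) replaces the equation X_3 := -3X_1 - 2X_2 with the constant X_3 = 7.
X_5 is not downstream of the intervention, so its value is determined by the original equations.
X_2 = -3X_1 - 1  [with X_1=5]  = -16
X_5 = |X_2 - X_1|  [with X_2=-16, X_1=5]  = 21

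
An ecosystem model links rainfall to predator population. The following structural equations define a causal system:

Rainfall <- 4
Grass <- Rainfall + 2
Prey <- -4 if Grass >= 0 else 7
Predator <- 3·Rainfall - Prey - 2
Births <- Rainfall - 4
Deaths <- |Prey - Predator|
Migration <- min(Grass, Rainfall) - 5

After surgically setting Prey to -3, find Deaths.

The intervention breaks the incoming arrows to Prey: Prey <- -4 if Grass >= 0 else 7 no longer applies, and Prey = -3.
Predator = 3·Rainfall - Prey - 2  [with Rainfall=4, Prey=-3]  = 13
Deaths = |Prey - Predator|  [with Prey=-3, Predator=13]  = 16

16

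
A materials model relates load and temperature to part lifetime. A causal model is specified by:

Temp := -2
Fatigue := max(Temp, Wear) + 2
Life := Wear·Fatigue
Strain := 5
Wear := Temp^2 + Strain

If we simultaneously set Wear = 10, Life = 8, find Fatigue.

12

The joint intervention fixes Wear = 10, Life = 8, removing each variable's own equation.
Fatigue = max(Temp, Wear) + 2  [with Temp=-2, Wear=10]  = 12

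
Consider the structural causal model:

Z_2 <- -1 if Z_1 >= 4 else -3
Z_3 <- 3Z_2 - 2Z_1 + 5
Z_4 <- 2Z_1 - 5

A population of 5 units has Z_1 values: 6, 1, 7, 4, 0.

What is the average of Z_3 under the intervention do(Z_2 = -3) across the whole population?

The intervention sets Z_2=-3 in all 5 units regardless of Z_1. Recomputing Z_3 per unit gives -16, -6, -18, -12, -4; average -11.2.

-11.2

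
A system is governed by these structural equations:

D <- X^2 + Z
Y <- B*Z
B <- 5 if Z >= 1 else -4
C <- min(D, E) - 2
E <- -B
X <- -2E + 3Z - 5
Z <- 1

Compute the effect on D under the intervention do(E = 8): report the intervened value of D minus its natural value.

260

The intervention breaks the incoming arrows to E: E <- -B no longer applies, and E = 8.
X = -2E + 3Z - 5  [with E=8, Z=1]  = -18
D = X^2 + Z  [with X=-18, Z=1]  = 325
Without intervention: B = 5 if Z >= 1 else -4  [with Z=1]  = 5; E = -B  [with B=5]  = -5; X = -2E + 3Z - 5  [with E=-5, Z=1]  = 8; D = X^2 + Z  [with X=8, Z=1]  = 65.
Change = 325 − 65 = 260.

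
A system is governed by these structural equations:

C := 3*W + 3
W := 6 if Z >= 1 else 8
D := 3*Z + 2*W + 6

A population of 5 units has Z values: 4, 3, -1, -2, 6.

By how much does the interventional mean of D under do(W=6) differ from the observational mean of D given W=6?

The intervention sets W=6 in all 5 units regardless of Z. Recomputing D per unit gives 30, 27, 15, 12, 36; average 24.
E[D|W=6] averages over only the 3 units with W=6 (Z = 4, 3, 6): D = 30, 27, 36, mean 31.
Difference = 24 − 31 = -7.

-7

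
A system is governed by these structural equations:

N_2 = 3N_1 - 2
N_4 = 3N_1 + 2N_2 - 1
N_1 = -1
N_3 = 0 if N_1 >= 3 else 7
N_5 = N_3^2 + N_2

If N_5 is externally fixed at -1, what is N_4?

The intervention breaks the incoming arrows to N_5: N_5 = N_3^2 + N_2 no longer applies, and N_5 = -1.
Since N_4 is not a descendant of the intervened variable, it is unaffected.
N_2 = 3N_1 - 2  [with N_1=-1]  = -5
N_4 = 3N_1 + 2N_2 - 1  [with N_1=-1, N_2=-5]  = -14

-14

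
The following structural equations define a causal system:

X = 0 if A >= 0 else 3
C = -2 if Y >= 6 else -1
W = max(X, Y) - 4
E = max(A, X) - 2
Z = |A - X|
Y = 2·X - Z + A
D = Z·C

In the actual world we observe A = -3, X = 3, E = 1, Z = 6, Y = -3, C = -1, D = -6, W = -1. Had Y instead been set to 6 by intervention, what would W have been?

do(Y=6) replaces the equation Y = 2·X - Z + A with the constant Y = 6.
X = 0 if A >= 0 else 3  [with A=-3]  = 3
W = max(X, Y) - 4  [with X=3, Y=6]  = 2

2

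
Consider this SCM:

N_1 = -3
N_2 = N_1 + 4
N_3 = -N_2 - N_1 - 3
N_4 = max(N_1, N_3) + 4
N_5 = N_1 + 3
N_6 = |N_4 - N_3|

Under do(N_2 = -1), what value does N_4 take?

Under do(N_2=-1), the mechanism N_2 = N_1 + 4 is discarded; N_2 is fixed at -1.
N_3 = -N_2 - N_1 - 3  [with N_2=-1, N_1=-3]  = 1
N_4 = max(N_1, N_3) + 4  [with N_1=-3, N_3=1]  = 5

5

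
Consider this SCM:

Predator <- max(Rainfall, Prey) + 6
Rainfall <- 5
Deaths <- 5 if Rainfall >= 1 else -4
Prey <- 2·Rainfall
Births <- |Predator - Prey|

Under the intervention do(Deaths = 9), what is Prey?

10

Under do(Deaths=9), the mechanism Deaths <- 5 if Rainfall >= 1 else -4 is discarded; Deaths is fixed at 9.
No directed path runs from Deaths to Prey, so Prey keeps its natural value.
Prey = 2·Rainfall  [with Rainfall=5]  = 10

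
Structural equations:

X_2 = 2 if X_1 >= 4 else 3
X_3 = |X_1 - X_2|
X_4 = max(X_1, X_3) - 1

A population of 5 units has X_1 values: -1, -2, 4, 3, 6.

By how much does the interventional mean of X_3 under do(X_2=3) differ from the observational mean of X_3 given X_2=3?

Every unit gets X_2=3 under the intervention. X_3 values become 4, 5, 1, 0, 3; E[X_3|do(X_2=3)] = 2.6.
Conditioning on X_2=3 selects the 3 unit(s) with X_1 ∈ {-1, -2, 3}. Their X_3 values: 4, 5, 0. Mean = 3.
Difference = 2.6 − 3 = -0.4.

-0.4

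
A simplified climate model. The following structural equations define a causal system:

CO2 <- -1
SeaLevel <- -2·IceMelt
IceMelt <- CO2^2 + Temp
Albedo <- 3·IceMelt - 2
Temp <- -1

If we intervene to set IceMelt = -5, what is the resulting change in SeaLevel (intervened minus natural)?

10

do(IceMelt=-5) replaces the equation IceMelt <- CO2^2 + Temp with the constant IceMelt = -5.
SeaLevel = -2·IceMelt  [with IceMelt=-5]  = 10
Without intervention: IceMelt = CO2^2 + Temp  [with CO2=-1, Temp=-1]  = 0; SeaLevel = -2·IceMelt  [with IceMelt=0]  = 0.
Change = 10 − 0 = 10.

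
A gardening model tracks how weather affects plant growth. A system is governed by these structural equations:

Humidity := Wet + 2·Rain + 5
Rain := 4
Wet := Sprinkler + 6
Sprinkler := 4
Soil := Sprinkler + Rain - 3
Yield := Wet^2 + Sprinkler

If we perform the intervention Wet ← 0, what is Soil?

5

Under do(Wet=0), the mechanism Wet := Sprinkler + 6 is discarded; Wet is fixed at 0.
Since Soil is not a descendant of the intervened variable, it is unaffected.
Soil = Sprinkler + Rain - 3  [with Sprinkler=4, Rain=4]  = 5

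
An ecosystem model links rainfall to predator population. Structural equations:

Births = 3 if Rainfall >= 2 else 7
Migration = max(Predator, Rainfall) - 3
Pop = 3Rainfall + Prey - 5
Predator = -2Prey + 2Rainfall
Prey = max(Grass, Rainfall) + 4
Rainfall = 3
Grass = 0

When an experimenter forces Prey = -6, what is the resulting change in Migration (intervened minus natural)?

15

The intervention breaks the incoming arrows to Prey: Prey = max(Grass, Rainfall) + 4 no longer applies, and Prey = -6.
Predator = -2Prey + 2Rainfall  [with Prey=-6, Rainfall=3]  = 18
Migration = max(Predator, Rainfall) - 3  [with Predator=18, Rainfall=3]  = 15
Without intervention: Prey = max(Grass, Rainfall) + 4  [with Grass=0, Rainfall=3]  = 7; Predator = -2Prey + 2Rainfall  [with Prey=7, Rainfall=3]  = -8; Migration = max(Predator, Rainfall) - 3  [with Predator=-8, Rainfall=3]  = 0.
Change = 15 − 0 = 15.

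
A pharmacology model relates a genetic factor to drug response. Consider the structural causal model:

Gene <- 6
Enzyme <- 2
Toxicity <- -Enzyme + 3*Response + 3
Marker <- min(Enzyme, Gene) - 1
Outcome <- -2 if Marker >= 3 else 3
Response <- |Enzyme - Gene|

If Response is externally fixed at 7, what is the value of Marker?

Under do(Response=7), the mechanism Response <- |Enzyme - Gene| is discarded; Response is fixed at 7.
Since Marker is not a descendant of the intervened variable, it is unaffected.
Marker = min(Enzyme, Gene) - 1  [with Enzyme=2, Gene=6]  = 1

1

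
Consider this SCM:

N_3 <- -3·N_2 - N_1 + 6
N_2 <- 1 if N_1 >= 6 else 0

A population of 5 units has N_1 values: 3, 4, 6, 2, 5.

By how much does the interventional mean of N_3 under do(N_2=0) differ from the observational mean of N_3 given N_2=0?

-0.5

do(N_2=0) breaks N_2's dependence on N_1. With N_2=0 fixed, N_3 across the units is 3, 2, 0, 4, 1, mean 2.
Observing N_2=0 restricts to units where N_2's equation naturally yields 0: N_1 ∈ {3, 4, 2, 5}. In that subpopulation N_3 = 3, 2, 4, 1, mean 2.5.
Difference = 2 − 2.5 = -0.5.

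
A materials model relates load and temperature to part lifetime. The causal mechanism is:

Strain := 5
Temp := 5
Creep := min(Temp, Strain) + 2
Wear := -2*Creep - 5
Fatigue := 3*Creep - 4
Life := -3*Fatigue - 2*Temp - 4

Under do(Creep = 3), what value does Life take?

-29

The intervention breaks the incoming arrows to Creep: Creep := min(Temp, Strain) + 2 no longer applies, and Creep = 3.
Fatigue = 3*Creep - 4  [with Creep=3]  = 5
Life = -3*Fatigue - 2*Temp - 4  [with Fatigue=5, Temp=5]  = -29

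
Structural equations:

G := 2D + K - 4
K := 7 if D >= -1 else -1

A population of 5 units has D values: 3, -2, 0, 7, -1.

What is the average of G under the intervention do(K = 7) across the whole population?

5.8

Under do(K=7), K's equation is replaced by K=7 for every unit. Per-unit G: 9, -1, 3, 17, 1. Mean = 5.8.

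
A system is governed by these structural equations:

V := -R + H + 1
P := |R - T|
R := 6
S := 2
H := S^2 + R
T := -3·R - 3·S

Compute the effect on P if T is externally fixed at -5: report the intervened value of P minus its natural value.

The intervention breaks the incoming arrows to T: T := -3·R - 3·S no longer applies, and T = -5.
P = |R - T|  [with R=6, T=-5]  = 11
Without intervention: T = -3·R - 3·S  [with R=6, S=2]  = -24; P = |R - T|  [with R=6, T=-24]  = 30.
Change = 11 − 30 = -19.

-19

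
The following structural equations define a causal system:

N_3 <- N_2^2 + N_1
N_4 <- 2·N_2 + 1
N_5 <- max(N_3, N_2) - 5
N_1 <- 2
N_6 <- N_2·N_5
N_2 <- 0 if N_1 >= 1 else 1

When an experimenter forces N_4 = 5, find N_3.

Under do(N_4=5), the mechanism N_4 <- 2·N_2 + 1 is discarded; N_4 is fixed at 5.
Since N_3 is not a descendant of the intervened variable, it is unaffected.
N_2 = 0 if N_1 >= 1 else 1  [with N_1=2]  = 0
N_3 = N_2^2 + N_1  [with N_2=0, N_1=2]  = 2

2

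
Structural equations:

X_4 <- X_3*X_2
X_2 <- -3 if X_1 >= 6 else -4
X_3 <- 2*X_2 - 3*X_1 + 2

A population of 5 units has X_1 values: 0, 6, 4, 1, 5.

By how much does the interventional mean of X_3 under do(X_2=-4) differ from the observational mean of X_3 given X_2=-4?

do(X_2=-4) breaks X_2's dependence on X_1. With X_2=-4 fixed, X_3 across the units is -6, -24, -18, -9, -21, mean -15.6.
Observing X_2=-4 restricts to units where X_2's equation naturally yields -4: X_1 ∈ {0, 4, 1, 5}. In that subpopulation X_3 = -6, -18, -9, -21, mean -13.5.
Difference = -15.6 − (-13.5) = -2.1.

-2.1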